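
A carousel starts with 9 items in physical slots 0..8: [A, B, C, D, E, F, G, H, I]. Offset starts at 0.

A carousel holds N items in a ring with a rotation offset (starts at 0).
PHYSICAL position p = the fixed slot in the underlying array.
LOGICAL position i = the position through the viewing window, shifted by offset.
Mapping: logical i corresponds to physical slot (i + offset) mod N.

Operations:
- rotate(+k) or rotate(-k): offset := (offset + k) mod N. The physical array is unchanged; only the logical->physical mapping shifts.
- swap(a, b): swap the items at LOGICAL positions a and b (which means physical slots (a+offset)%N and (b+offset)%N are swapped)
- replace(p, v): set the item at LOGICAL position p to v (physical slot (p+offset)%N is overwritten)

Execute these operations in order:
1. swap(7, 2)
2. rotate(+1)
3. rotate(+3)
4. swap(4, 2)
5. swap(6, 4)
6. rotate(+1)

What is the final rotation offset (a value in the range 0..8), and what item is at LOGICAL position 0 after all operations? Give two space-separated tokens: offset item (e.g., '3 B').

Answer: 5 F

Derivation:
After op 1 (swap(7, 2)): offset=0, physical=[A,B,H,D,E,F,G,C,I], logical=[A,B,H,D,E,F,G,C,I]
After op 2 (rotate(+1)): offset=1, physical=[A,B,H,D,E,F,G,C,I], logical=[B,H,D,E,F,G,C,I,A]
After op 3 (rotate(+3)): offset=4, physical=[A,B,H,D,E,F,G,C,I], logical=[E,F,G,C,I,A,B,H,D]
After op 4 (swap(4, 2)): offset=4, physical=[A,B,H,D,E,F,I,C,G], logical=[E,F,I,C,G,A,B,H,D]
After op 5 (swap(6, 4)): offset=4, physical=[A,G,H,D,E,F,I,C,B], logical=[E,F,I,C,B,A,G,H,D]
After op 6 (rotate(+1)): offset=5, physical=[A,G,H,D,E,F,I,C,B], logical=[F,I,C,B,A,G,H,D,E]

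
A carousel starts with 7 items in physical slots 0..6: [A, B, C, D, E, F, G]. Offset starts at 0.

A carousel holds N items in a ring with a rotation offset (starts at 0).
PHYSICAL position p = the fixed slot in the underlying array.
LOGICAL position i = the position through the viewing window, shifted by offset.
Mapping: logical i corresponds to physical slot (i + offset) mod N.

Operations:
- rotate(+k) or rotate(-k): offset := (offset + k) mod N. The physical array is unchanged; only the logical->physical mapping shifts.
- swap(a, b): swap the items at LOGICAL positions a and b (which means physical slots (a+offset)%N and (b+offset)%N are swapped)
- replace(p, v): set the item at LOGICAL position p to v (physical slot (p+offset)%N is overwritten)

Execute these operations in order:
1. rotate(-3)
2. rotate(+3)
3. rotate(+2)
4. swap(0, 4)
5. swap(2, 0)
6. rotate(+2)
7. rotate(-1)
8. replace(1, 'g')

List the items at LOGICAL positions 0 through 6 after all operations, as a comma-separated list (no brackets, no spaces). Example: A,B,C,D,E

Answer: D,g,F,C,A,B,E

Derivation:
After op 1 (rotate(-3)): offset=4, physical=[A,B,C,D,E,F,G], logical=[E,F,G,A,B,C,D]
After op 2 (rotate(+3)): offset=0, physical=[A,B,C,D,E,F,G], logical=[A,B,C,D,E,F,G]
After op 3 (rotate(+2)): offset=2, physical=[A,B,C,D,E,F,G], logical=[C,D,E,F,G,A,B]
After op 4 (swap(0, 4)): offset=2, physical=[A,B,G,D,E,F,C], logical=[G,D,E,F,C,A,B]
After op 5 (swap(2, 0)): offset=2, physical=[A,B,E,D,G,F,C], logical=[E,D,G,F,C,A,B]
After op 6 (rotate(+2)): offset=4, physical=[A,B,E,D,G,F,C], logical=[G,F,C,A,B,E,D]
After op 7 (rotate(-1)): offset=3, physical=[A,B,E,D,G,F,C], logical=[D,G,F,C,A,B,E]
After op 8 (replace(1, 'g')): offset=3, physical=[A,B,E,D,g,F,C], logical=[D,g,F,C,A,B,E]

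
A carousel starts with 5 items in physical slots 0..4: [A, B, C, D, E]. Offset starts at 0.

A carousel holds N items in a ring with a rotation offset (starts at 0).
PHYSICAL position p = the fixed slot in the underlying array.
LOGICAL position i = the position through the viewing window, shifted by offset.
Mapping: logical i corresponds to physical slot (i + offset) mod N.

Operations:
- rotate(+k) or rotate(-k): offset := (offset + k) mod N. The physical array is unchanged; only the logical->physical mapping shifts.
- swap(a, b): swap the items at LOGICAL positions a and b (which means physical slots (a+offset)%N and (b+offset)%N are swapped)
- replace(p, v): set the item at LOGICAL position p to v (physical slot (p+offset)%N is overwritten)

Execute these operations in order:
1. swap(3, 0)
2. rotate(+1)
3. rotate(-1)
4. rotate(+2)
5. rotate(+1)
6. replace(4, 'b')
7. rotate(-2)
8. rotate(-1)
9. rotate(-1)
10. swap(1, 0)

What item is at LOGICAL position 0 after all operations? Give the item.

After op 1 (swap(3, 0)): offset=0, physical=[D,B,C,A,E], logical=[D,B,C,A,E]
After op 2 (rotate(+1)): offset=1, physical=[D,B,C,A,E], logical=[B,C,A,E,D]
After op 3 (rotate(-1)): offset=0, physical=[D,B,C,A,E], logical=[D,B,C,A,E]
After op 4 (rotate(+2)): offset=2, physical=[D,B,C,A,E], logical=[C,A,E,D,B]
After op 5 (rotate(+1)): offset=3, physical=[D,B,C,A,E], logical=[A,E,D,B,C]
After op 6 (replace(4, 'b')): offset=3, physical=[D,B,b,A,E], logical=[A,E,D,B,b]
After op 7 (rotate(-2)): offset=1, physical=[D,B,b,A,E], logical=[B,b,A,E,D]
After op 8 (rotate(-1)): offset=0, physical=[D,B,b,A,E], logical=[D,B,b,A,E]
After op 9 (rotate(-1)): offset=4, physical=[D,B,b,A,E], logical=[E,D,B,b,A]
After op 10 (swap(1, 0)): offset=4, physical=[E,B,b,A,D], logical=[D,E,B,b,A]

Answer: D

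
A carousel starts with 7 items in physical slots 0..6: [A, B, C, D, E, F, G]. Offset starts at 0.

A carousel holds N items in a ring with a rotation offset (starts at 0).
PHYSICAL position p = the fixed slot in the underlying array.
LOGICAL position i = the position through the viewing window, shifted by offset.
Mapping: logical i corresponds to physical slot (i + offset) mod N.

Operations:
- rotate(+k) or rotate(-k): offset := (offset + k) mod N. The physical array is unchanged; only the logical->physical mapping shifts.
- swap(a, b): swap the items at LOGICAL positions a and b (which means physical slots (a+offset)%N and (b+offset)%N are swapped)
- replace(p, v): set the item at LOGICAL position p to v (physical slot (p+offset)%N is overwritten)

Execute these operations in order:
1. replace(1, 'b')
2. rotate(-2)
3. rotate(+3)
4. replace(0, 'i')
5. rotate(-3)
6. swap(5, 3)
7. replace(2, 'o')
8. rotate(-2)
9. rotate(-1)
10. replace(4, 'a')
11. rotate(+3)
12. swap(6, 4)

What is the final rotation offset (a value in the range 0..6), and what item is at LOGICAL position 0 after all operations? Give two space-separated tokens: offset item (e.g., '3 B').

Answer: 5 F

Derivation:
After op 1 (replace(1, 'b')): offset=0, physical=[A,b,C,D,E,F,G], logical=[A,b,C,D,E,F,G]
After op 2 (rotate(-2)): offset=5, physical=[A,b,C,D,E,F,G], logical=[F,G,A,b,C,D,E]
After op 3 (rotate(+3)): offset=1, physical=[A,b,C,D,E,F,G], logical=[b,C,D,E,F,G,A]
After op 4 (replace(0, 'i')): offset=1, physical=[A,i,C,D,E,F,G], logical=[i,C,D,E,F,G,A]
After op 5 (rotate(-3)): offset=5, physical=[A,i,C,D,E,F,G], logical=[F,G,A,i,C,D,E]
After op 6 (swap(5, 3)): offset=5, physical=[A,D,C,i,E,F,G], logical=[F,G,A,D,C,i,E]
After op 7 (replace(2, 'o')): offset=5, physical=[o,D,C,i,E,F,G], logical=[F,G,o,D,C,i,E]
After op 8 (rotate(-2)): offset=3, physical=[o,D,C,i,E,F,G], logical=[i,E,F,G,o,D,C]
After op 9 (rotate(-1)): offset=2, physical=[o,D,C,i,E,F,G], logical=[C,i,E,F,G,o,D]
After op 10 (replace(4, 'a')): offset=2, physical=[o,D,C,i,E,F,a], logical=[C,i,E,F,a,o,D]
After op 11 (rotate(+3)): offset=5, physical=[o,D,C,i,E,F,a], logical=[F,a,o,D,C,i,E]
After op 12 (swap(6, 4)): offset=5, physical=[o,D,E,i,C,F,a], logical=[F,a,o,D,E,i,C]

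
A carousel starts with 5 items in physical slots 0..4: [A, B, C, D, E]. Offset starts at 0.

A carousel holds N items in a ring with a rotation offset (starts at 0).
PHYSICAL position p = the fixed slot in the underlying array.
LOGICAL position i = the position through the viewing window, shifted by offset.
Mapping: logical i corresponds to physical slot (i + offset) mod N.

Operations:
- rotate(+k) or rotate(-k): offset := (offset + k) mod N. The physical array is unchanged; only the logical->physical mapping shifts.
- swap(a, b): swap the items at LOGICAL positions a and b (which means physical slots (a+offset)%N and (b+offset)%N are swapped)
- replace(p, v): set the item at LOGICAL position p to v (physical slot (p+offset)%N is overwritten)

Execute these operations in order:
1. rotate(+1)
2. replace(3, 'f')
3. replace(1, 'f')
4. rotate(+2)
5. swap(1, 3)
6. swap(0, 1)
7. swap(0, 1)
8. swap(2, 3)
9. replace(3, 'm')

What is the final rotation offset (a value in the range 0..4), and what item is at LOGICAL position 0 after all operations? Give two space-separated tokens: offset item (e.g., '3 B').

After op 1 (rotate(+1)): offset=1, physical=[A,B,C,D,E], logical=[B,C,D,E,A]
After op 2 (replace(3, 'f')): offset=1, physical=[A,B,C,D,f], logical=[B,C,D,f,A]
After op 3 (replace(1, 'f')): offset=1, physical=[A,B,f,D,f], logical=[B,f,D,f,A]
After op 4 (rotate(+2)): offset=3, physical=[A,B,f,D,f], logical=[D,f,A,B,f]
After op 5 (swap(1, 3)): offset=3, physical=[A,f,f,D,B], logical=[D,B,A,f,f]
After op 6 (swap(0, 1)): offset=3, physical=[A,f,f,B,D], logical=[B,D,A,f,f]
After op 7 (swap(0, 1)): offset=3, physical=[A,f,f,D,B], logical=[D,B,A,f,f]
After op 8 (swap(2, 3)): offset=3, physical=[f,A,f,D,B], logical=[D,B,f,A,f]
After op 9 (replace(3, 'm')): offset=3, physical=[f,m,f,D,B], logical=[D,B,f,m,f]

Answer: 3 D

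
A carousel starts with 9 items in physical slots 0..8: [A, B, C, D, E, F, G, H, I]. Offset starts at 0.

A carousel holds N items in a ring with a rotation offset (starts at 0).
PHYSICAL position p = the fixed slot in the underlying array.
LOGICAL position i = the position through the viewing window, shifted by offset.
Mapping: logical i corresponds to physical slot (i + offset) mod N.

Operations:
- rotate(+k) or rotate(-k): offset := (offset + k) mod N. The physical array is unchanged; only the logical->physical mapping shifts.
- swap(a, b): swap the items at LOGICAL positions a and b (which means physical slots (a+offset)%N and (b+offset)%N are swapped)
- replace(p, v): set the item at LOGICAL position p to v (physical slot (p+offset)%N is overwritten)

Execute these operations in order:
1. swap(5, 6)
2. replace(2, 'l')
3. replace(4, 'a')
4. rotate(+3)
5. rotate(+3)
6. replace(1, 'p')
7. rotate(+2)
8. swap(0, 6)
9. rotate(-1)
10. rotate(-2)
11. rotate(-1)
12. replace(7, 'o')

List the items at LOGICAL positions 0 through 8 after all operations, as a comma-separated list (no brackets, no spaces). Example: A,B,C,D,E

After op 1 (swap(5, 6)): offset=0, physical=[A,B,C,D,E,G,F,H,I], logical=[A,B,C,D,E,G,F,H,I]
After op 2 (replace(2, 'l')): offset=0, physical=[A,B,l,D,E,G,F,H,I], logical=[A,B,l,D,E,G,F,H,I]
After op 3 (replace(4, 'a')): offset=0, physical=[A,B,l,D,a,G,F,H,I], logical=[A,B,l,D,a,G,F,H,I]
After op 4 (rotate(+3)): offset=3, physical=[A,B,l,D,a,G,F,H,I], logical=[D,a,G,F,H,I,A,B,l]
After op 5 (rotate(+3)): offset=6, physical=[A,B,l,D,a,G,F,H,I], logical=[F,H,I,A,B,l,D,a,G]
After op 6 (replace(1, 'p')): offset=6, physical=[A,B,l,D,a,G,F,p,I], logical=[F,p,I,A,B,l,D,a,G]
After op 7 (rotate(+2)): offset=8, physical=[A,B,l,D,a,G,F,p,I], logical=[I,A,B,l,D,a,G,F,p]
After op 8 (swap(0, 6)): offset=8, physical=[A,B,l,D,a,I,F,p,G], logical=[G,A,B,l,D,a,I,F,p]
After op 9 (rotate(-1)): offset=7, physical=[A,B,l,D,a,I,F,p,G], logical=[p,G,A,B,l,D,a,I,F]
After op 10 (rotate(-2)): offset=5, physical=[A,B,l,D,a,I,F,p,G], logical=[I,F,p,G,A,B,l,D,a]
After op 11 (rotate(-1)): offset=4, physical=[A,B,l,D,a,I,F,p,G], logical=[a,I,F,p,G,A,B,l,D]
After op 12 (replace(7, 'o')): offset=4, physical=[A,B,o,D,a,I,F,p,G], logical=[a,I,F,p,G,A,B,o,D]

Answer: a,I,F,p,G,A,B,o,D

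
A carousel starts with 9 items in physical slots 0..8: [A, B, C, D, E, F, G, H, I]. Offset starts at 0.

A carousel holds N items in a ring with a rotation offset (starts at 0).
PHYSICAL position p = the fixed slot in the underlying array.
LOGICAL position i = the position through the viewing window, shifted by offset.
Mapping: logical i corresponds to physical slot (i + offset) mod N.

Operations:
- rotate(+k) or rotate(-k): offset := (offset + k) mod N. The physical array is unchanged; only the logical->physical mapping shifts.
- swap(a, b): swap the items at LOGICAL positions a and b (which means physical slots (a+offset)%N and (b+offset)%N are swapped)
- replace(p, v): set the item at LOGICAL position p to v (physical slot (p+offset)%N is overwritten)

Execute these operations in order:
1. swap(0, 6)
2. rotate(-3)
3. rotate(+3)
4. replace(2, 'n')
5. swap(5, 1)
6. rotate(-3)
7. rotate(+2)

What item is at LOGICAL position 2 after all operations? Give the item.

Answer: F

Derivation:
After op 1 (swap(0, 6)): offset=0, physical=[G,B,C,D,E,F,A,H,I], logical=[G,B,C,D,E,F,A,H,I]
After op 2 (rotate(-3)): offset=6, physical=[G,B,C,D,E,F,A,H,I], logical=[A,H,I,G,B,C,D,E,F]
After op 3 (rotate(+3)): offset=0, physical=[G,B,C,D,E,F,A,H,I], logical=[G,B,C,D,E,F,A,H,I]
After op 4 (replace(2, 'n')): offset=0, physical=[G,B,n,D,E,F,A,H,I], logical=[G,B,n,D,E,F,A,H,I]
After op 5 (swap(5, 1)): offset=0, physical=[G,F,n,D,E,B,A,H,I], logical=[G,F,n,D,E,B,A,H,I]
After op 6 (rotate(-3)): offset=6, physical=[G,F,n,D,E,B,A,H,I], logical=[A,H,I,G,F,n,D,E,B]
After op 7 (rotate(+2)): offset=8, physical=[G,F,n,D,E,B,A,H,I], logical=[I,G,F,n,D,E,B,A,H]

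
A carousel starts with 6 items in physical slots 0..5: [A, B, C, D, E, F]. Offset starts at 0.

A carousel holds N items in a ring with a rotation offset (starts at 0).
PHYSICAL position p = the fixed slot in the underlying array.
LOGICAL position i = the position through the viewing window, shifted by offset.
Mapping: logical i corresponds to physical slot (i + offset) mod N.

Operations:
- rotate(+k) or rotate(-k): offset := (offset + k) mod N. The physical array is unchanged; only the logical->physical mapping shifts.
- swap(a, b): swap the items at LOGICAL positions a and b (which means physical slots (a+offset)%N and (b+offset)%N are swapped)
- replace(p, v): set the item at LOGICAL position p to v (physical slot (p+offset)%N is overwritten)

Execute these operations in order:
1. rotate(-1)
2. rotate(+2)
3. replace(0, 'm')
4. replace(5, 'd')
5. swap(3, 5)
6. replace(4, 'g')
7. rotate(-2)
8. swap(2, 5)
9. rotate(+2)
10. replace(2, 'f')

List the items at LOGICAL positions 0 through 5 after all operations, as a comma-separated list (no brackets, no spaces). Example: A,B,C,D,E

Answer: d,C,f,m,g,E

Derivation:
After op 1 (rotate(-1)): offset=5, physical=[A,B,C,D,E,F], logical=[F,A,B,C,D,E]
After op 2 (rotate(+2)): offset=1, physical=[A,B,C,D,E,F], logical=[B,C,D,E,F,A]
After op 3 (replace(0, 'm')): offset=1, physical=[A,m,C,D,E,F], logical=[m,C,D,E,F,A]
After op 4 (replace(5, 'd')): offset=1, physical=[d,m,C,D,E,F], logical=[m,C,D,E,F,d]
After op 5 (swap(3, 5)): offset=1, physical=[E,m,C,D,d,F], logical=[m,C,D,d,F,E]
After op 6 (replace(4, 'g')): offset=1, physical=[E,m,C,D,d,g], logical=[m,C,D,d,g,E]
After op 7 (rotate(-2)): offset=5, physical=[E,m,C,D,d,g], logical=[g,E,m,C,D,d]
After op 8 (swap(2, 5)): offset=5, physical=[E,d,C,D,m,g], logical=[g,E,d,C,D,m]
After op 9 (rotate(+2)): offset=1, physical=[E,d,C,D,m,g], logical=[d,C,D,m,g,E]
After op 10 (replace(2, 'f')): offset=1, physical=[E,d,C,f,m,g], logical=[d,C,f,m,g,E]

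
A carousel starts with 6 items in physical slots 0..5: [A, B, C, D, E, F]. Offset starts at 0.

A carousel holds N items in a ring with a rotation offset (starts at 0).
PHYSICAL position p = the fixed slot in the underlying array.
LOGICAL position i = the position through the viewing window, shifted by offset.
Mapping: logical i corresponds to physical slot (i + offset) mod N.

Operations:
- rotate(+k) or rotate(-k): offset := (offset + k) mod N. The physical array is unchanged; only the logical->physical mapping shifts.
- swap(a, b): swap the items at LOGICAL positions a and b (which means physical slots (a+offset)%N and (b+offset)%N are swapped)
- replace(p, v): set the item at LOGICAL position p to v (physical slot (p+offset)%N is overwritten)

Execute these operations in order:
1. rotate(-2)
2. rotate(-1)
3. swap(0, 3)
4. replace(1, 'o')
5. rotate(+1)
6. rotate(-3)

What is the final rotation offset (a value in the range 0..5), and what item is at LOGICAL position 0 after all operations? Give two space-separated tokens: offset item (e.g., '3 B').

After op 1 (rotate(-2)): offset=4, physical=[A,B,C,D,E,F], logical=[E,F,A,B,C,D]
After op 2 (rotate(-1)): offset=3, physical=[A,B,C,D,E,F], logical=[D,E,F,A,B,C]
After op 3 (swap(0, 3)): offset=3, physical=[D,B,C,A,E,F], logical=[A,E,F,D,B,C]
After op 4 (replace(1, 'o')): offset=3, physical=[D,B,C,A,o,F], logical=[A,o,F,D,B,C]
After op 5 (rotate(+1)): offset=4, physical=[D,B,C,A,o,F], logical=[o,F,D,B,C,A]
After op 6 (rotate(-3)): offset=1, physical=[D,B,C,A,o,F], logical=[B,C,A,o,F,D]

Answer: 1 B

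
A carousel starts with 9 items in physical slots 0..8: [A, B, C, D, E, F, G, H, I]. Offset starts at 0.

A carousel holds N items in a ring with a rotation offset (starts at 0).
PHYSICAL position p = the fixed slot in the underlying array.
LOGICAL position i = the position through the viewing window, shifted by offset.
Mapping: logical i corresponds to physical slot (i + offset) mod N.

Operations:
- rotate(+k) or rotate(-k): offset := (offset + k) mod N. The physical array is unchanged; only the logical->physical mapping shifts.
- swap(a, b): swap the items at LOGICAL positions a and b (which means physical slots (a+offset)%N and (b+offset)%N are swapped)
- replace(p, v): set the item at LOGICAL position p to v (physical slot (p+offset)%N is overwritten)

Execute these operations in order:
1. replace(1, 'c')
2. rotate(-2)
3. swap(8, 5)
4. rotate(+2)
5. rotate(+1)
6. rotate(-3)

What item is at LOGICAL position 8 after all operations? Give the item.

Answer: D

Derivation:
After op 1 (replace(1, 'c')): offset=0, physical=[A,c,C,D,E,F,G,H,I], logical=[A,c,C,D,E,F,G,H,I]
After op 2 (rotate(-2)): offset=7, physical=[A,c,C,D,E,F,G,H,I], logical=[H,I,A,c,C,D,E,F,G]
After op 3 (swap(8, 5)): offset=7, physical=[A,c,C,G,E,F,D,H,I], logical=[H,I,A,c,C,G,E,F,D]
After op 4 (rotate(+2)): offset=0, physical=[A,c,C,G,E,F,D,H,I], logical=[A,c,C,G,E,F,D,H,I]
After op 5 (rotate(+1)): offset=1, physical=[A,c,C,G,E,F,D,H,I], logical=[c,C,G,E,F,D,H,I,A]
After op 6 (rotate(-3)): offset=7, physical=[A,c,C,G,E,F,D,H,I], logical=[H,I,A,c,C,G,E,F,D]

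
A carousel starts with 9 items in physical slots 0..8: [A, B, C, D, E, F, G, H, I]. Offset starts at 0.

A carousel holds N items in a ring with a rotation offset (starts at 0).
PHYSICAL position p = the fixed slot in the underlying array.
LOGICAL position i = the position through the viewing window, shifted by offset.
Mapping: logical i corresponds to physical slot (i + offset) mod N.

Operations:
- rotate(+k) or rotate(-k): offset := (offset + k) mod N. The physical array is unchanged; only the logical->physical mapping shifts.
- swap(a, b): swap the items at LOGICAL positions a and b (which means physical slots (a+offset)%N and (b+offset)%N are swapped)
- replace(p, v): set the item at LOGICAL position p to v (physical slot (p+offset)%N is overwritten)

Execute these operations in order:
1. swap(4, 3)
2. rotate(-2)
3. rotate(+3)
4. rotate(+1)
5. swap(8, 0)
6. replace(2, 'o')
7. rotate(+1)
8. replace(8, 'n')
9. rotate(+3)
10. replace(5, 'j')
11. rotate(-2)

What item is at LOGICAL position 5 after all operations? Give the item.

Answer: A

Derivation:
After op 1 (swap(4, 3)): offset=0, physical=[A,B,C,E,D,F,G,H,I], logical=[A,B,C,E,D,F,G,H,I]
After op 2 (rotate(-2)): offset=7, physical=[A,B,C,E,D,F,G,H,I], logical=[H,I,A,B,C,E,D,F,G]
After op 3 (rotate(+3)): offset=1, physical=[A,B,C,E,D,F,G,H,I], logical=[B,C,E,D,F,G,H,I,A]
After op 4 (rotate(+1)): offset=2, physical=[A,B,C,E,D,F,G,H,I], logical=[C,E,D,F,G,H,I,A,B]
After op 5 (swap(8, 0)): offset=2, physical=[A,C,B,E,D,F,G,H,I], logical=[B,E,D,F,G,H,I,A,C]
After op 6 (replace(2, 'o')): offset=2, physical=[A,C,B,E,o,F,G,H,I], logical=[B,E,o,F,G,H,I,A,C]
After op 7 (rotate(+1)): offset=3, physical=[A,C,B,E,o,F,G,H,I], logical=[E,o,F,G,H,I,A,C,B]
After op 8 (replace(8, 'n')): offset=3, physical=[A,C,n,E,o,F,G,H,I], logical=[E,o,F,G,H,I,A,C,n]
After op 9 (rotate(+3)): offset=6, physical=[A,C,n,E,o,F,G,H,I], logical=[G,H,I,A,C,n,E,o,F]
After op 10 (replace(5, 'j')): offset=6, physical=[A,C,j,E,o,F,G,H,I], logical=[G,H,I,A,C,j,E,o,F]
After op 11 (rotate(-2)): offset=4, physical=[A,C,j,E,o,F,G,H,I], logical=[o,F,G,H,I,A,C,j,E]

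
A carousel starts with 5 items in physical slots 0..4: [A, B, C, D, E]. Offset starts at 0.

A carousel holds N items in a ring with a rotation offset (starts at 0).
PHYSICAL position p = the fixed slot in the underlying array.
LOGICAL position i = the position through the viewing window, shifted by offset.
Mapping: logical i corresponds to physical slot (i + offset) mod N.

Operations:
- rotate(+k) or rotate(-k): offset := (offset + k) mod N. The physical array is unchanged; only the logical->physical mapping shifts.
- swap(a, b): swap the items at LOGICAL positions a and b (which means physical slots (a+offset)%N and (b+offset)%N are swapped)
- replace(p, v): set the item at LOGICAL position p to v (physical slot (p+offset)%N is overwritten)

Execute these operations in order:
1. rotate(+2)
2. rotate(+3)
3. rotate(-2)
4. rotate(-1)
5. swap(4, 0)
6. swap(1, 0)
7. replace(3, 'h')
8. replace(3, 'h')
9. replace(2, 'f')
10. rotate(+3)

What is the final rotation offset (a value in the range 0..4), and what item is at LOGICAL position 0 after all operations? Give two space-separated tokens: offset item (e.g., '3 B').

Answer: 0 h

Derivation:
After op 1 (rotate(+2)): offset=2, physical=[A,B,C,D,E], logical=[C,D,E,A,B]
After op 2 (rotate(+3)): offset=0, physical=[A,B,C,D,E], logical=[A,B,C,D,E]
After op 3 (rotate(-2)): offset=3, physical=[A,B,C,D,E], logical=[D,E,A,B,C]
After op 4 (rotate(-1)): offset=2, physical=[A,B,C,D,E], logical=[C,D,E,A,B]
After op 5 (swap(4, 0)): offset=2, physical=[A,C,B,D,E], logical=[B,D,E,A,C]
After op 6 (swap(1, 0)): offset=2, physical=[A,C,D,B,E], logical=[D,B,E,A,C]
After op 7 (replace(3, 'h')): offset=2, physical=[h,C,D,B,E], logical=[D,B,E,h,C]
After op 8 (replace(3, 'h')): offset=2, physical=[h,C,D,B,E], logical=[D,B,E,h,C]
After op 9 (replace(2, 'f')): offset=2, physical=[h,C,D,B,f], logical=[D,B,f,h,C]
After op 10 (rotate(+3)): offset=0, physical=[h,C,D,B,f], logical=[h,C,D,B,f]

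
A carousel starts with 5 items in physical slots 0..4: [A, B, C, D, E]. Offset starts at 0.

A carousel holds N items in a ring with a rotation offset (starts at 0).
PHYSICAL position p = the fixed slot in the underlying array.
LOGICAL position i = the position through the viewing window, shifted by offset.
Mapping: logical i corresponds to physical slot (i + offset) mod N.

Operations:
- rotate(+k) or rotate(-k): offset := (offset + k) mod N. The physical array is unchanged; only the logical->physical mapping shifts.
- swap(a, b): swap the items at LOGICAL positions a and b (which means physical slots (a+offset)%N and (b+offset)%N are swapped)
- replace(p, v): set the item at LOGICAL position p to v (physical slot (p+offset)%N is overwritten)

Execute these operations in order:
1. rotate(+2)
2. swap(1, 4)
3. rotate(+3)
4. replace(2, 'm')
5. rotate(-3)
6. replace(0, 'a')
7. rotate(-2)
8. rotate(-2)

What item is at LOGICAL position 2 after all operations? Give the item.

After op 1 (rotate(+2)): offset=2, physical=[A,B,C,D,E], logical=[C,D,E,A,B]
After op 2 (swap(1, 4)): offset=2, physical=[A,D,C,B,E], logical=[C,B,E,A,D]
After op 3 (rotate(+3)): offset=0, physical=[A,D,C,B,E], logical=[A,D,C,B,E]
After op 4 (replace(2, 'm')): offset=0, physical=[A,D,m,B,E], logical=[A,D,m,B,E]
After op 5 (rotate(-3)): offset=2, physical=[A,D,m,B,E], logical=[m,B,E,A,D]
After op 6 (replace(0, 'a')): offset=2, physical=[A,D,a,B,E], logical=[a,B,E,A,D]
After op 7 (rotate(-2)): offset=0, physical=[A,D,a,B,E], logical=[A,D,a,B,E]
After op 8 (rotate(-2)): offset=3, physical=[A,D,a,B,E], logical=[B,E,A,D,a]

Answer: A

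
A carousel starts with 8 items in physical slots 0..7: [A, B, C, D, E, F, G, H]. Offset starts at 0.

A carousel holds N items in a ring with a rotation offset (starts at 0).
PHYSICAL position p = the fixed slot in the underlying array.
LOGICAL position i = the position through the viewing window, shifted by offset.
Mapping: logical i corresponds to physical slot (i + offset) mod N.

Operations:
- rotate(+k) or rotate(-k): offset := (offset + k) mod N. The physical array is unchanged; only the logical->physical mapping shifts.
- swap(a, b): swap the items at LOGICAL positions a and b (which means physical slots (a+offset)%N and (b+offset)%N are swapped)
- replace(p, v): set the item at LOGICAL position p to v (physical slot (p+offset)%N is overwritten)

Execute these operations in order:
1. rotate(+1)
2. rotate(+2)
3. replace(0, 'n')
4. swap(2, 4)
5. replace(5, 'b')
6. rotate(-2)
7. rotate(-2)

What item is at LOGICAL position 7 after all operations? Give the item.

Answer: G

Derivation:
After op 1 (rotate(+1)): offset=1, physical=[A,B,C,D,E,F,G,H], logical=[B,C,D,E,F,G,H,A]
After op 2 (rotate(+2)): offset=3, physical=[A,B,C,D,E,F,G,H], logical=[D,E,F,G,H,A,B,C]
After op 3 (replace(0, 'n')): offset=3, physical=[A,B,C,n,E,F,G,H], logical=[n,E,F,G,H,A,B,C]
After op 4 (swap(2, 4)): offset=3, physical=[A,B,C,n,E,H,G,F], logical=[n,E,H,G,F,A,B,C]
After op 5 (replace(5, 'b')): offset=3, physical=[b,B,C,n,E,H,G,F], logical=[n,E,H,G,F,b,B,C]
After op 6 (rotate(-2)): offset=1, physical=[b,B,C,n,E,H,G,F], logical=[B,C,n,E,H,G,F,b]
After op 7 (rotate(-2)): offset=7, physical=[b,B,C,n,E,H,G,F], logical=[F,b,B,C,n,E,H,G]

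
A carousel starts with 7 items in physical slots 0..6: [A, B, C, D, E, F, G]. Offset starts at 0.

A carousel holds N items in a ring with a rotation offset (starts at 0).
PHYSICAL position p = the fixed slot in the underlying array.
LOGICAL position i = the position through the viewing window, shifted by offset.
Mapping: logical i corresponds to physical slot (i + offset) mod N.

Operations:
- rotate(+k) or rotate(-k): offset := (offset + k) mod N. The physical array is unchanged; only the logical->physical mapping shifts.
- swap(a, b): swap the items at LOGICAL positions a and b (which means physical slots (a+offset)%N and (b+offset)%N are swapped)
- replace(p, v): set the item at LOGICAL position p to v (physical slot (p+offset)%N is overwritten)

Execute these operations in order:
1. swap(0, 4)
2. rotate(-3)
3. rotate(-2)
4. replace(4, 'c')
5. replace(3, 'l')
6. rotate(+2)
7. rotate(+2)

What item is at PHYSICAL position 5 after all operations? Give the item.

After op 1 (swap(0, 4)): offset=0, physical=[E,B,C,D,A,F,G], logical=[E,B,C,D,A,F,G]
After op 2 (rotate(-3)): offset=4, physical=[E,B,C,D,A,F,G], logical=[A,F,G,E,B,C,D]
After op 3 (rotate(-2)): offset=2, physical=[E,B,C,D,A,F,G], logical=[C,D,A,F,G,E,B]
After op 4 (replace(4, 'c')): offset=2, physical=[E,B,C,D,A,F,c], logical=[C,D,A,F,c,E,B]
After op 5 (replace(3, 'l')): offset=2, physical=[E,B,C,D,A,l,c], logical=[C,D,A,l,c,E,B]
After op 6 (rotate(+2)): offset=4, physical=[E,B,C,D,A,l,c], logical=[A,l,c,E,B,C,D]
After op 7 (rotate(+2)): offset=6, physical=[E,B,C,D,A,l,c], logical=[c,E,B,C,D,A,l]

Answer: l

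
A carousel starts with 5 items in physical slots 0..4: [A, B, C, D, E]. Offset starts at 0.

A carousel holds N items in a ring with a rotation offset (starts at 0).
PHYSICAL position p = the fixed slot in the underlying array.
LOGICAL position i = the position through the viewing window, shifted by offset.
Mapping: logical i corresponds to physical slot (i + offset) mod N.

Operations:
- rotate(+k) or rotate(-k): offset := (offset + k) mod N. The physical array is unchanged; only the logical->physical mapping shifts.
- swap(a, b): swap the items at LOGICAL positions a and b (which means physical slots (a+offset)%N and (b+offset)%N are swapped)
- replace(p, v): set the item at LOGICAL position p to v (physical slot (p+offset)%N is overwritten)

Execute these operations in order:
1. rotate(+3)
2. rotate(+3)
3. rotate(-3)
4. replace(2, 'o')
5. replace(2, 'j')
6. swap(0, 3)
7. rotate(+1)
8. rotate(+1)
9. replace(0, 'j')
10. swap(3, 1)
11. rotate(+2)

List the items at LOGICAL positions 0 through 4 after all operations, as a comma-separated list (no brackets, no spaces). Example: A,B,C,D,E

Answer: C,D,E,j,B

Derivation:
After op 1 (rotate(+3)): offset=3, physical=[A,B,C,D,E], logical=[D,E,A,B,C]
After op 2 (rotate(+3)): offset=1, physical=[A,B,C,D,E], logical=[B,C,D,E,A]
After op 3 (rotate(-3)): offset=3, physical=[A,B,C,D,E], logical=[D,E,A,B,C]
After op 4 (replace(2, 'o')): offset=3, physical=[o,B,C,D,E], logical=[D,E,o,B,C]
After op 5 (replace(2, 'j')): offset=3, physical=[j,B,C,D,E], logical=[D,E,j,B,C]
After op 6 (swap(0, 3)): offset=3, physical=[j,D,C,B,E], logical=[B,E,j,D,C]
After op 7 (rotate(+1)): offset=4, physical=[j,D,C,B,E], logical=[E,j,D,C,B]
After op 8 (rotate(+1)): offset=0, physical=[j,D,C,B,E], logical=[j,D,C,B,E]
After op 9 (replace(0, 'j')): offset=0, physical=[j,D,C,B,E], logical=[j,D,C,B,E]
After op 10 (swap(3, 1)): offset=0, physical=[j,B,C,D,E], logical=[j,B,C,D,E]
After op 11 (rotate(+2)): offset=2, physical=[j,B,C,D,E], logical=[C,D,E,j,B]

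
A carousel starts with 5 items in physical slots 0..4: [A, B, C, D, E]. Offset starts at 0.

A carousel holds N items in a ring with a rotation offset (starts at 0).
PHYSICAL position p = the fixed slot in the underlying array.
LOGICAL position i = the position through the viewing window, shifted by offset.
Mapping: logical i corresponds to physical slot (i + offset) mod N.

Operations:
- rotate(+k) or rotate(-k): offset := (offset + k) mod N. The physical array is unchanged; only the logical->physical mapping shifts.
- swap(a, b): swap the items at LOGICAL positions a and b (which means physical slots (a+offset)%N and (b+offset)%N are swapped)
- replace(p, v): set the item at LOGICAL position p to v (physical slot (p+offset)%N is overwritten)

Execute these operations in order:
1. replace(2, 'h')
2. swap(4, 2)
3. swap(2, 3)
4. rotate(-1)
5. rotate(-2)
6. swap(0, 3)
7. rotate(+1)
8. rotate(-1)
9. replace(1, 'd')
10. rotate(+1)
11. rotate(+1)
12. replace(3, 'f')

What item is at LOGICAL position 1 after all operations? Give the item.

After op 1 (replace(2, 'h')): offset=0, physical=[A,B,h,D,E], logical=[A,B,h,D,E]
After op 2 (swap(4, 2)): offset=0, physical=[A,B,E,D,h], logical=[A,B,E,D,h]
After op 3 (swap(2, 3)): offset=0, physical=[A,B,D,E,h], logical=[A,B,D,E,h]
After op 4 (rotate(-1)): offset=4, physical=[A,B,D,E,h], logical=[h,A,B,D,E]
After op 5 (rotate(-2)): offset=2, physical=[A,B,D,E,h], logical=[D,E,h,A,B]
After op 6 (swap(0, 3)): offset=2, physical=[D,B,A,E,h], logical=[A,E,h,D,B]
After op 7 (rotate(+1)): offset=3, physical=[D,B,A,E,h], logical=[E,h,D,B,A]
After op 8 (rotate(-1)): offset=2, physical=[D,B,A,E,h], logical=[A,E,h,D,B]
After op 9 (replace(1, 'd')): offset=2, physical=[D,B,A,d,h], logical=[A,d,h,D,B]
After op 10 (rotate(+1)): offset=3, physical=[D,B,A,d,h], logical=[d,h,D,B,A]
After op 11 (rotate(+1)): offset=4, physical=[D,B,A,d,h], logical=[h,D,B,A,d]
After op 12 (replace(3, 'f')): offset=4, physical=[D,B,f,d,h], logical=[h,D,B,f,d]

Answer: D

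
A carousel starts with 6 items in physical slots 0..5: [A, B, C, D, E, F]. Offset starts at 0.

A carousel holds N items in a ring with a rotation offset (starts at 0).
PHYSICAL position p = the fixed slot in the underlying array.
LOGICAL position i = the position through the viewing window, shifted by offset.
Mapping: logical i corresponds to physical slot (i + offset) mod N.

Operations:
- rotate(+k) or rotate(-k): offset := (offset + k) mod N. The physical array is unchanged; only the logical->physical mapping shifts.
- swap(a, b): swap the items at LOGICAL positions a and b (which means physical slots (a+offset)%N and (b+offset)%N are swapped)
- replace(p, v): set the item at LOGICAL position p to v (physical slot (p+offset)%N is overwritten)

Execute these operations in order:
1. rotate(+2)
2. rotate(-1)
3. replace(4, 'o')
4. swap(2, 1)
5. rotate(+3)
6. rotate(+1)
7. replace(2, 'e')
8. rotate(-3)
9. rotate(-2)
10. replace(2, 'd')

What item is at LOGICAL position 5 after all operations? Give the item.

Answer: o

Derivation:
After op 1 (rotate(+2)): offset=2, physical=[A,B,C,D,E,F], logical=[C,D,E,F,A,B]
After op 2 (rotate(-1)): offset=1, physical=[A,B,C,D,E,F], logical=[B,C,D,E,F,A]
After op 3 (replace(4, 'o')): offset=1, physical=[A,B,C,D,E,o], logical=[B,C,D,E,o,A]
After op 4 (swap(2, 1)): offset=1, physical=[A,B,D,C,E,o], logical=[B,D,C,E,o,A]
After op 5 (rotate(+3)): offset=4, physical=[A,B,D,C,E,o], logical=[E,o,A,B,D,C]
After op 6 (rotate(+1)): offset=5, physical=[A,B,D,C,E,o], logical=[o,A,B,D,C,E]
After op 7 (replace(2, 'e')): offset=5, physical=[A,e,D,C,E,o], logical=[o,A,e,D,C,E]
After op 8 (rotate(-3)): offset=2, physical=[A,e,D,C,E,o], logical=[D,C,E,o,A,e]
After op 9 (rotate(-2)): offset=0, physical=[A,e,D,C,E,o], logical=[A,e,D,C,E,o]
After op 10 (replace(2, 'd')): offset=0, physical=[A,e,d,C,E,o], logical=[A,e,d,C,E,o]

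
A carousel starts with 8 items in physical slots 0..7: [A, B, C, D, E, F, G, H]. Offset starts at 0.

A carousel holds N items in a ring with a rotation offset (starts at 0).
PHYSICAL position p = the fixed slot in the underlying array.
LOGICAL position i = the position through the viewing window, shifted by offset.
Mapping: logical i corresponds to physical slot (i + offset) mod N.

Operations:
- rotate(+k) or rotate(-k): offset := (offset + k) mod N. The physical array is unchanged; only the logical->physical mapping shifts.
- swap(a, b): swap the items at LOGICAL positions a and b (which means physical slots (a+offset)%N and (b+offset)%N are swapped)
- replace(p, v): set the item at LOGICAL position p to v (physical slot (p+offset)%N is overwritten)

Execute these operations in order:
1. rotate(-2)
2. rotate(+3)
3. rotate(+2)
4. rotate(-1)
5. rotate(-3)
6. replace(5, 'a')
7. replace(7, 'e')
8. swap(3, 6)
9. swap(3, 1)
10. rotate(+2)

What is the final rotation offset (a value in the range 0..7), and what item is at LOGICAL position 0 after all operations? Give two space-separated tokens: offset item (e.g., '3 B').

Answer: 1 B

Derivation:
After op 1 (rotate(-2)): offset=6, physical=[A,B,C,D,E,F,G,H], logical=[G,H,A,B,C,D,E,F]
After op 2 (rotate(+3)): offset=1, physical=[A,B,C,D,E,F,G,H], logical=[B,C,D,E,F,G,H,A]
After op 3 (rotate(+2)): offset=3, physical=[A,B,C,D,E,F,G,H], logical=[D,E,F,G,H,A,B,C]
After op 4 (rotate(-1)): offset=2, physical=[A,B,C,D,E,F,G,H], logical=[C,D,E,F,G,H,A,B]
After op 5 (rotate(-3)): offset=7, physical=[A,B,C,D,E,F,G,H], logical=[H,A,B,C,D,E,F,G]
After op 6 (replace(5, 'a')): offset=7, physical=[A,B,C,D,a,F,G,H], logical=[H,A,B,C,D,a,F,G]
After op 7 (replace(7, 'e')): offset=7, physical=[A,B,C,D,a,F,e,H], logical=[H,A,B,C,D,a,F,e]
After op 8 (swap(3, 6)): offset=7, physical=[A,B,F,D,a,C,e,H], logical=[H,A,B,F,D,a,C,e]
After op 9 (swap(3, 1)): offset=7, physical=[F,B,A,D,a,C,e,H], logical=[H,F,B,A,D,a,C,e]
After op 10 (rotate(+2)): offset=1, physical=[F,B,A,D,a,C,e,H], logical=[B,A,D,a,C,e,H,F]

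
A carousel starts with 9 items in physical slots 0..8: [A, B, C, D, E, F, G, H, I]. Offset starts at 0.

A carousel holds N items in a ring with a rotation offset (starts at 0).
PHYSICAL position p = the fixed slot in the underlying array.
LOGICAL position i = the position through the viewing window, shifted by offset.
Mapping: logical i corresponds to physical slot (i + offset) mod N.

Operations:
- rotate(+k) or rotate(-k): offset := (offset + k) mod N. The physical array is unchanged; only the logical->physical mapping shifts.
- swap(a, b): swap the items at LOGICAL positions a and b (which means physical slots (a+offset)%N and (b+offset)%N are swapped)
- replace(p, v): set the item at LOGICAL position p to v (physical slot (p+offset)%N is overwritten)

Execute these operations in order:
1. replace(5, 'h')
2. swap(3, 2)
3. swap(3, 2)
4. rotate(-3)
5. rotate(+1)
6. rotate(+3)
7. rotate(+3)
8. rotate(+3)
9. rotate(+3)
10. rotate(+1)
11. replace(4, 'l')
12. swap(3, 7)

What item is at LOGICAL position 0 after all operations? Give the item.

Answer: C

Derivation:
After op 1 (replace(5, 'h')): offset=0, physical=[A,B,C,D,E,h,G,H,I], logical=[A,B,C,D,E,h,G,H,I]
After op 2 (swap(3, 2)): offset=0, physical=[A,B,D,C,E,h,G,H,I], logical=[A,B,D,C,E,h,G,H,I]
After op 3 (swap(3, 2)): offset=0, physical=[A,B,C,D,E,h,G,H,I], logical=[A,B,C,D,E,h,G,H,I]
After op 4 (rotate(-3)): offset=6, physical=[A,B,C,D,E,h,G,H,I], logical=[G,H,I,A,B,C,D,E,h]
After op 5 (rotate(+1)): offset=7, physical=[A,B,C,D,E,h,G,H,I], logical=[H,I,A,B,C,D,E,h,G]
After op 6 (rotate(+3)): offset=1, physical=[A,B,C,D,E,h,G,H,I], logical=[B,C,D,E,h,G,H,I,A]
After op 7 (rotate(+3)): offset=4, physical=[A,B,C,D,E,h,G,H,I], logical=[E,h,G,H,I,A,B,C,D]
After op 8 (rotate(+3)): offset=7, physical=[A,B,C,D,E,h,G,H,I], logical=[H,I,A,B,C,D,E,h,G]
After op 9 (rotate(+3)): offset=1, physical=[A,B,C,D,E,h,G,H,I], logical=[B,C,D,E,h,G,H,I,A]
After op 10 (rotate(+1)): offset=2, physical=[A,B,C,D,E,h,G,H,I], logical=[C,D,E,h,G,H,I,A,B]
After op 11 (replace(4, 'l')): offset=2, physical=[A,B,C,D,E,h,l,H,I], logical=[C,D,E,h,l,H,I,A,B]
After op 12 (swap(3, 7)): offset=2, physical=[h,B,C,D,E,A,l,H,I], logical=[C,D,E,A,l,H,I,h,B]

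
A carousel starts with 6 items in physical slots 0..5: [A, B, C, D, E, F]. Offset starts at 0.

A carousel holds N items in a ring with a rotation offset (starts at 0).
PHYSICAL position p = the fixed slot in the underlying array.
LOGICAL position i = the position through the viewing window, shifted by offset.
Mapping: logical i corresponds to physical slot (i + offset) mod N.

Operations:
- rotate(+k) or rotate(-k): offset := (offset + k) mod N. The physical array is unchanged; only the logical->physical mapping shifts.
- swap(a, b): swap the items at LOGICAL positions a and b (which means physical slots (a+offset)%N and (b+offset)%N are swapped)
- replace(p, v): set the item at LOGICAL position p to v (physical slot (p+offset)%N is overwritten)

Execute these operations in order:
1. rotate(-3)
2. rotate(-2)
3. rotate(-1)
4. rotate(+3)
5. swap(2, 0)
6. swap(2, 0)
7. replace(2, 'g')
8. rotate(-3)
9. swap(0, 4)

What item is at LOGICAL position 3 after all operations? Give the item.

After op 1 (rotate(-3)): offset=3, physical=[A,B,C,D,E,F], logical=[D,E,F,A,B,C]
After op 2 (rotate(-2)): offset=1, physical=[A,B,C,D,E,F], logical=[B,C,D,E,F,A]
After op 3 (rotate(-1)): offset=0, physical=[A,B,C,D,E,F], logical=[A,B,C,D,E,F]
After op 4 (rotate(+3)): offset=3, physical=[A,B,C,D,E,F], logical=[D,E,F,A,B,C]
After op 5 (swap(2, 0)): offset=3, physical=[A,B,C,F,E,D], logical=[F,E,D,A,B,C]
After op 6 (swap(2, 0)): offset=3, physical=[A,B,C,D,E,F], logical=[D,E,F,A,B,C]
After op 7 (replace(2, 'g')): offset=3, physical=[A,B,C,D,E,g], logical=[D,E,g,A,B,C]
After op 8 (rotate(-3)): offset=0, physical=[A,B,C,D,E,g], logical=[A,B,C,D,E,g]
After op 9 (swap(0, 4)): offset=0, physical=[E,B,C,D,A,g], logical=[E,B,C,D,A,g]

Answer: D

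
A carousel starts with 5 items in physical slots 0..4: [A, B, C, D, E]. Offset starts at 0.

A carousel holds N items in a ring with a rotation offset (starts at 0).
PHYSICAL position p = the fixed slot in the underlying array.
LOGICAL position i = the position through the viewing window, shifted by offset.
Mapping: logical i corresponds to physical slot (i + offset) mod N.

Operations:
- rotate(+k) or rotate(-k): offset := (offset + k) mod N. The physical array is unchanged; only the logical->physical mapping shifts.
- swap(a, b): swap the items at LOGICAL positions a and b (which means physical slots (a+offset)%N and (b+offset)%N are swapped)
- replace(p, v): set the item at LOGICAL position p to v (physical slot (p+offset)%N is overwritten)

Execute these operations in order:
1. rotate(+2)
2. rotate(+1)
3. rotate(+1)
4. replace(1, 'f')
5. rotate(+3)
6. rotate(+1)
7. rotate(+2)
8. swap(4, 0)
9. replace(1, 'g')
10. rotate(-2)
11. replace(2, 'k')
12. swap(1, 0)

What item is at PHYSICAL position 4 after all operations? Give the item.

After op 1 (rotate(+2)): offset=2, physical=[A,B,C,D,E], logical=[C,D,E,A,B]
After op 2 (rotate(+1)): offset=3, physical=[A,B,C,D,E], logical=[D,E,A,B,C]
After op 3 (rotate(+1)): offset=4, physical=[A,B,C,D,E], logical=[E,A,B,C,D]
After op 4 (replace(1, 'f')): offset=4, physical=[f,B,C,D,E], logical=[E,f,B,C,D]
After op 5 (rotate(+3)): offset=2, physical=[f,B,C,D,E], logical=[C,D,E,f,B]
After op 6 (rotate(+1)): offset=3, physical=[f,B,C,D,E], logical=[D,E,f,B,C]
After op 7 (rotate(+2)): offset=0, physical=[f,B,C,D,E], logical=[f,B,C,D,E]
After op 8 (swap(4, 0)): offset=0, physical=[E,B,C,D,f], logical=[E,B,C,D,f]
After op 9 (replace(1, 'g')): offset=0, physical=[E,g,C,D,f], logical=[E,g,C,D,f]
After op 10 (rotate(-2)): offset=3, physical=[E,g,C,D,f], logical=[D,f,E,g,C]
After op 11 (replace(2, 'k')): offset=3, physical=[k,g,C,D,f], logical=[D,f,k,g,C]
After op 12 (swap(1, 0)): offset=3, physical=[k,g,C,f,D], logical=[f,D,k,g,C]

Answer: D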